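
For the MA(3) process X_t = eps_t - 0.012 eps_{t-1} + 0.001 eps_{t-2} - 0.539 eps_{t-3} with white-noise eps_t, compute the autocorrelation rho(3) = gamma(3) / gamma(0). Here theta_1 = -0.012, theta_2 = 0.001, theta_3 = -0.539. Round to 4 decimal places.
\rho(3) = -0.4176

For an MA(q) process with theta_0 = 1, the autocovariance is
  gamma(k) = sigma^2 * sum_{i=0..q-k} theta_i * theta_{i+k},
and rho(k) = gamma(k) / gamma(0). Sigma^2 cancels.
  numerator   = (1)*(-0.539) = -0.539.
  denominator = (1)^2 + (-0.012)^2 + (0.001)^2 + (-0.539)^2 = 1.290666.
  rho(3) = -0.539 / 1.290666 = -0.4176.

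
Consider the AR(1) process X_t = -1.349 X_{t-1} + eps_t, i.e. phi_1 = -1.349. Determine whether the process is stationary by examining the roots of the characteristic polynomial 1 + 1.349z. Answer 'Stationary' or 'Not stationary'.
\text{Not stationary}

The AR(p) characteristic polynomial is P(z) = 1 + 1.349z.
Stationarity requires all roots to lie outside the unit circle, i.e. |z| > 1 for every root.
This is linear in z: 1 + (1.349) z = 0  =>  z = -1/(1.349) = -0.74129,  |z| = 0.74129.
Moduli of all roots: 0.7413.
All moduli strictly greater than 1? No.
Verdict: Not stationary.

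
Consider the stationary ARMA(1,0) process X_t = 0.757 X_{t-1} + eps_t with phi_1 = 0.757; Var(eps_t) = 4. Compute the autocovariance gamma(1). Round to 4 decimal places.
\gamma(1) = 7.0921

Multiply the model equation by X_{t-k} and take expectations. With theta_0 = psi_0 = 1 and psi_j the MA(infinity) weights, this gives
  gamma(k) - sum_i phi_i gamma(k-i) = c_k,
  c_k = sigma^2 * sum_{j=k..q} theta_j psi_{j-k}   (c_k = 0 for k > q),
using gamma(-m) = gamma(m).
Pure AR (q = 0): c_0 = sigma^2 = 4, c_k = 0 for k >= 1.
Equations for k = 0 and k = 1 (AR order 1):
  gamma(0) = phi_1 gamma(1) + c_0
  gamma(1) = phi_1 gamma(0) + c_1
Substituting the second into the first: gamma(0) (1 - phi_1^2) = c_0 + phi_1 c_1, so
  gamma(0) = c_0 / (1 - phi_1^2) = 4 / (1 - (0.757)^2) = 4 / 0.426951 = 9.368757.
  gamma(1) = phi_1 gamma(0) = (0.757)(9.368757) = 7.092149.
Therefore gamma(1) = 7.0921 (to 4 decimal places).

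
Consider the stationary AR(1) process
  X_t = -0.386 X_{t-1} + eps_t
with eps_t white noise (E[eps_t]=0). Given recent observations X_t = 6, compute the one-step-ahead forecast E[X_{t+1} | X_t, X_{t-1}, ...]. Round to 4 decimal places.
E[X_{t+1} \mid \mathcal F_t] = -2.3160

For an AR(p) model X_t = c + sum_i phi_i X_{t-i} + eps_t, the
one-step-ahead conditional mean is
  E[X_{t+1} | X_t, ...] = c + sum_i phi_i X_{t+1-i}.
Substitute known values:
  E[X_{t+1} | ...] = (-0.386) * (6)
                   = -2.3160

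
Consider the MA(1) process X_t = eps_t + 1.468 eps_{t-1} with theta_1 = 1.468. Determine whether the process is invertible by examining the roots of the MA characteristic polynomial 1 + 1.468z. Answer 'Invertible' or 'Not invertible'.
\text{Not invertible}

The MA(q) characteristic polynomial is P(z) = 1 + 1.468z.
Invertibility requires all roots to lie outside the unit circle, i.e. |z| > 1 for every root.
This is linear in z: 1 + (1.468) z = 0  =>  z = -1/(1.468) = -0.681199,  |z| = 0.681199.
Moduli of all roots: 0.6812.
All moduli strictly greater than 1? No.
Verdict: Not invertible.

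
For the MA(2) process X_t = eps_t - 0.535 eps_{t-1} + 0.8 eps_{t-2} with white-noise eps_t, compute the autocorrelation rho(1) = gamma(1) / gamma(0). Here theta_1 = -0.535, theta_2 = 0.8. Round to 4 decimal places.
\rho(1) = -0.4999

For an MA(q) process with theta_0 = 1, the autocovariance is
  gamma(k) = sigma^2 * sum_{i=0..q-k} theta_i * theta_{i+k},
and rho(k) = gamma(k) / gamma(0). Sigma^2 cancels.
  numerator   = (1)*(-0.535) + (-0.535)*(0.8) = -0.963.
  denominator = (1)^2 + (-0.535)^2 + (0.8)^2 = 1.926225.
  rho(1) = -0.963 / 1.926225 = -0.4999.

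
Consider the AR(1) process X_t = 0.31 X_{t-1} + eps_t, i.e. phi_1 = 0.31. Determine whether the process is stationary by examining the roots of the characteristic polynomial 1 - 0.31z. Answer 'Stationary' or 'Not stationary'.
\text{Stationary}

The AR(p) characteristic polynomial is P(z) = 1 - 0.31z.
Stationarity requires all roots to lie outside the unit circle, i.e. |z| > 1 for every root.
This is linear in z: 1 + (-0.31) z = 0  =>  z = -1/(-0.31) = 3.225806,  |z| = 3.225806.
Moduli of all roots: 3.2258.
All moduli strictly greater than 1? Yes.
Verdict: Stationary.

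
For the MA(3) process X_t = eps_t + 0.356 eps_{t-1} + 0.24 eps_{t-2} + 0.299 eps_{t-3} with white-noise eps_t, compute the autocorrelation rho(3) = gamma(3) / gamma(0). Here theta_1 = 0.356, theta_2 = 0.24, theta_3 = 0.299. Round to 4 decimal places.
\rho(3) = 0.2347

For an MA(q) process with theta_0 = 1, the autocovariance is
  gamma(k) = sigma^2 * sum_{i=0..q-k} theta_i * theta_{i+k},
and rho(k) = gamma(k) / gamma(0). Sigma^2 cancels.
  numerator   = (1)*(0.299) = 0.299.
  denominator = (1)^2 + (0.356)^2 + (0.24)^2 + (0.299)^2 = 1.273737.
  rho(3) = 0.299 / 1.273737 = 0.2347.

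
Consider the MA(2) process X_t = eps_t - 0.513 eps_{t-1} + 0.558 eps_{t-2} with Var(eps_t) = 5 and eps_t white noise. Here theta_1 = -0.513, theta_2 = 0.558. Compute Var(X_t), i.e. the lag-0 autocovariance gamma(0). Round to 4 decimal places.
\gamma(0) = 7.8727

For an MA(q) process X_t = eps_t + sum_i theta_i eps_{t-i} with
Var(eps_t) = sigma^2, the variance is
  gamma(0) = sigma^2 * (1 + sum_i theta_i^2).
  sum_i theta_i^2 = (-0.513)^2 + (0.558)^2 = 0.263169 + 0.311364 = 0.574533.
  gamma(0) = 5 * (1 + 0.574533) = 5 * 1.574533 = 7.872665, which rounds to 7.8727.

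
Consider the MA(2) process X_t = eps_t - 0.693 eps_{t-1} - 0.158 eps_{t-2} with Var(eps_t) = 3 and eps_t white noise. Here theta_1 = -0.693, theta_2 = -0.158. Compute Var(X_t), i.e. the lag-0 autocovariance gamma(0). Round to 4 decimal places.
\gamma(0) = 4.5156

For an MA(q) process X_t = eps_t + sum_i theta_i eps_{t-i} with
Var(eps_t) = sigma^2, the variance is
  gamma(0) = sigma^2 * (1 + sum_i theta_i^2).
  sum_i theta_i^2 = (-0.693)^2 + (-0.158)^2 = 0.480249 + 0.024964 = 0.505213.
  gamma(0) = 3 * (1 + 0.505213) = 3 * 1.505213 = 4.515639, which rounds to 4.5156.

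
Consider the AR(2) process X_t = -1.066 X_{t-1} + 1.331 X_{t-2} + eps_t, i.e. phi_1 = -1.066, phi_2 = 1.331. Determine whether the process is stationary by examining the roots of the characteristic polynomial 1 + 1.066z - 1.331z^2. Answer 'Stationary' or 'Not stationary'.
\text{Not stationary}

The AR(p) characteristic polynomial is P(z) = 1 + 1.066z - 1.331z^2.
Stationarity requires all roots to lie outside the unit circle, i.e. |z| > 1 for every root.
Set 1 + (1.066) z + (-1.331) z^2 = 0, i.e. a z^2 + b z + c = 0 with a = -1.331, b = 1.066, c = 1.
Discriminant D = b^2 - 4ac = (1.066)^2 - 4*(-1.331)*1 = 1.136356 - (-5.324) = 6.460356.
D >= 0, so the roots are real: z = (-b +/- sqrt(D)) / (2a) = (-1.066 +/- 2.541723) / (-2.662).
  z_1 = (-1.066 + 2.541723) / (-2.662) = -0.5544,   |z_1| = 0.5544.
  z_2 = (-1.066 - 2.541723) / (-2.662) = 1.3553,   |z_2| = 1.3553.
Moduli of all roots: 0.5544, 1.3553.
All moduli strictly greater than 1? No.
Verdict: Not stationary.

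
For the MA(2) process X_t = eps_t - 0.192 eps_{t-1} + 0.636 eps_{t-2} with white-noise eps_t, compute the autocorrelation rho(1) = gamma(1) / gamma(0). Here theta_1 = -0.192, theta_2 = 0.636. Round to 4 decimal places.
\rho(1) = -0.2179

For an MA(q) process with theta_0 = 1, the autocovariance is
  gamma(k) = sigma^2 * sum_{i=0..q-k} theta_i * theta_{i+k},
and rho(k) = gamma(k) / gamma(0). Sigma^2 cancels.
  numerator   = (1)*(-0.192) + (-0.192)*(0.636) = -0.314112.
  denominator = (1)^2 + (-0.192)^2 + (0.636)^2 = 1.44136.
  rho(1) = -0.314112 / 1.44136 = -0.2179.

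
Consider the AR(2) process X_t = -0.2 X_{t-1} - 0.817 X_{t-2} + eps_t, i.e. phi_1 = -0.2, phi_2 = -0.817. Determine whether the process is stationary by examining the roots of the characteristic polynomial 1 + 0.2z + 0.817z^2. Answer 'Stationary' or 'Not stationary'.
\text{Stationary}

The AR(p) characteristic polynomial is P(z) = 1 + 0.2z + 0.817z^2.
Stationarity requires all roots to lie outside the unit circle, i.e. |z| > 1 for every root.
Set 1 + (0.2) z + (0.817) z^2 = 0, i.e. a z^2 + b z + c = 0 with a = 0.817, b = 0.2, c = 1.
Discriminant D = b^2 - 4ac = (0.2)^2 - 4*(0.817)*1 = 0.04 - (3.268) = -3.228.
D < 0, so the roots are the complex-conjugate pair z = (-b +/- i sqrt(-D)) / (2a) = -0.1224 +/- 1.0995i.
For a conjugate pair |z|^2 = z * conj(z) = (product of roots) = c/a = 1/(0.817) = 1.22399, so |z| = sqrt(1.22399) = 1.1063 for both roots.
Moduli of all roots: 1.1063, 1.1063.
All moduli strictly greater than 1? Yes.
Verdict: Stationary.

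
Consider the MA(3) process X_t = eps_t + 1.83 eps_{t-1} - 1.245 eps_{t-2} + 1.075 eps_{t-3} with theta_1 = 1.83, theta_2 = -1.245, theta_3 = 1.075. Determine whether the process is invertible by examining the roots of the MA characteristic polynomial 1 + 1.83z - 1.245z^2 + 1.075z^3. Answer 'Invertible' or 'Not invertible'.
\text{Not invertible}

The MA(q) characteristic polynomial is P(z) = 1 + 1.83z - 1.245z^2 + 1.075z^3.
Invertibility requires all roots to lie outside the unit circle, i.e. |z| > 1 for every root.
Degree 3: look for a simple real root z0 first, then factor out (1 - z/z0) and solve the remaining quadratic.
Testing z0 = -0.4: P(-0.4) = 1 + (1.83)(-0.4) + (-1.245)(-0.4)^2 + (1.075)(-0.4)^3
  = 1 + (-0.732) + (-0.1992) + (-0.0688) = 0.  So z_0 = -0.4 is a root, |z_0| = 0.4.
Divide out the factor (1 + 2.5 z) = (1 - z/z0) (since 1/z0 = -2.5):
  P(z) = (1 + 2.5 z)(1 + (-0.67) z + (0.43) z^2)
  [check: z-coef -0.67 - (-2.5) = 1.83; z^2-coef 0.43 - (-2.5)(-0.67) = -1.245; z^3-coef -(-2.5)(0.43) = 1.075.]
Remaining roots from the quadratic factor 1 + (-0.67) z + (0.43) z^2:
  Set 1 + (-0.67) z + (0.43) z^2 = 0, i.e. a z^2 + b z + c = 0 with a = 0.43, b = -0.67, c = 1.
  Discriminant D = b^2 - 4ac = (-0.67)^2 - 4*(0.43)*1 = 0.4489 - (1.72) = -1.2711.
  D < 0, so the roots are the complex-conjugate pair z = (-b +/- i sqrt(-D)) / (2a) = 0.7791 +/- 1.311i.
  For a conjugate pair |z|^2 = z * conj(z) = (product of roots) = c/a = 1/(0.43) = 2.325581, so |z| = sqrt(2.325581) = 1.525 for both roots.
Moduli of all roots: 0.4000, 1.5250, 1.5250.
All moduli strictly greater than 1? No.
Verdict: Not invertible.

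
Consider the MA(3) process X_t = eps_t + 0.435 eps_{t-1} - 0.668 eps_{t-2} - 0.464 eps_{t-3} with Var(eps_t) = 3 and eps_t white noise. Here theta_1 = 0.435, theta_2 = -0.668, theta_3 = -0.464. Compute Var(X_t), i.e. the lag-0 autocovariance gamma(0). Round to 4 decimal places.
\gamma(0) = 5.5522

For an MA(q) process X_t = eps_t + sum_i theta_i eps_{t-i} with
Var(eps_t) = sigma^2, the variance is
  gamma(0) = sigma^2 * (1 + sum_i theta_i^2).
  sum_i theta_i^2 = (0.435)^2 + (-0.668)^2 + (-0.464)^2 = 0.189225 + 0.446224 + 0.215296 = 0.850745.
  gamma(0) = 3 * (1 + 0.850745) = 3 * 1.850745 = 5.552235, which rounds to 5.5522.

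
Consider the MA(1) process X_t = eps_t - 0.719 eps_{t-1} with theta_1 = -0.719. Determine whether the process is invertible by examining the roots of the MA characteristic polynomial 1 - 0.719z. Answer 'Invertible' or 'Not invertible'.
\text{Invertible}

The MA(q) characteristic polynomial is P(z) = 1 - 0.719z.
Invertibility requires all roots to lie outside the unit circle, i.e. |z| > 1 for every root.
This is linear in z: 1 + (-0.719) z = 0  =>  z = -1/(-0.719) = 1.390821,  |z| = 1.390821.
Moduli of all roots: 1.3908.
All moduli strictly greater than 1? Yes.
Verdict: Invertible.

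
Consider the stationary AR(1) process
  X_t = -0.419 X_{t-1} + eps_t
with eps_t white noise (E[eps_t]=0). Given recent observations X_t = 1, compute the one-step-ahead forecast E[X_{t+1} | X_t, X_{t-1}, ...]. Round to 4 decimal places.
E[X_{t+1} \mid \mathcal F_t] = -0.4190

For an AR(p) model X_t = c + sum_i phi_i X_{t-i} + eps_t, the
one-step-ahead conditional mean is
  E[X_{t+1} | X_t, ...] = c + sum_i phi_i X_{t+1-i}.
Substitute known values:
  E[X_{t+1} | ...] = (-0.419) * (1)
                   = -0.4190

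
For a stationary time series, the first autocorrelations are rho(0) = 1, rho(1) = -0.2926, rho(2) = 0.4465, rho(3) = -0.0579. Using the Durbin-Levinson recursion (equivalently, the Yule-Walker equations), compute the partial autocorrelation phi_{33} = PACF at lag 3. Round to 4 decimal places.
\phi_{33} = 0.1770

The PACF at lag k is phi_{kk}, the last component of the solution
to the Yule-Walker system G_k phi = r_k where
  (G_k)_{ij} = rho(|i - j|), (r_k)_i = rho(i), i,j = 1..k.
Equivalently, Durbin-Levinson gives phi_{kk} iteratively:
  phi_{11} = rho(1)
  phi_{kk} = [rho(k) - sum_{j=1..k-1} phi_{k-1,j} rho(k-j)]
            / [1 - sum_{j=1..k-1} phi_{k-1,j} rho(j)],
  phi_{k,j} = phi_{k-1,j} - phi_{kk} phi_{k-1,k-j},  j = 1..k-1.
Step k = 1:
  phi_11 = rho(1) = -0.2926.
Step k = 2:
  phi_22 = [rho(2) - phi_11 rho(1)] / [1 - phi_11 rho(1)] = [0.4465 - (-0.2926)(-0.2926)] / [1 - (-0.2926)(-0.2926)]
         = 0.36088524 / 0.91438524 = 0.394675.
  Update: phi_21 = phi_11 - phi_22 phi_11 = -0.2926 - (0.394675)(-0.2926) = -0.177118.
Step k = 3:
  phi_33 = [rho(3) - phi_21 rho(2) - phi_22 rho(1)] / [1 - phi_21 rho(1) - phi_22 rho(2)]
    numerator   = -0.0579 - (-0.177118)(0.4465) - (0.394675)(-0.2926) = 0.13666518
    denominator = 1 - (-0.177118)(-0.2926) - (0.394675)(0.4465) = 0.77195276
  phi_33 = 0.13666518 / 0.77195276 = 0.177.
Therefore phi_{33} = 0.1770.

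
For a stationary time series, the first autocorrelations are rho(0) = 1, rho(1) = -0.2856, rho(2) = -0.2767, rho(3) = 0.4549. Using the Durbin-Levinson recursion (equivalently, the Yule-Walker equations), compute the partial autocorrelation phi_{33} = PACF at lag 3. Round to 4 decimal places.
\phi_{33} = 0.3000

The PACF at lag k is phi_{kk}, the last component of the solution
to the Yule-Walker system G_k phi = r_k where
  (G_k)_{ij} = rho(|i - j|), (r_k)_i = rho(i), i,j = 1..k.
Equivalently, Durbin-Levinson gives phi_{kk} iteratively:
  phi_{11} = rho(1)
  phi_{kk} = [rho(k) - sum_{j=1..k-1} phi_{k-1,j} rho(k-j)]
            / [1 - sum_{j=1..k-1} phi_{k-1,j} rho(j)],
  phi_{k,j} = phi_{k-1,j} - phi_{kk} phi_{k-1,k-j},  j = 1..k-1.
Step k = 1:
  phi_11 = rho(1) = -0.2856.
Step k = 2:
  phi_22 = [rho(2) - phi_11 rho(1)] / [1 - phi_11 rho(1)] = [-0.2767 - (-0.2856)(-0.2856)] / [1 - (-0.2856)(-0.2856)]
         = -0.35826736 / 0.91843264 = -0.390086.
  Update: phi_21 = phi_11 - phi_22 phi_11 = -0.2856 - (-0.390086)(-0.2856) = -0.397008.
Step k = 3:
  phi_33 = [rho(3) - phi_21 rho(2) - phi_22 rho(1)] / [1 - phi_21 rho(1) - phi_22 rho(2)]
    numerator   = 0.4549 - (-0.397008)(-0.2767) - (-0.390086)(-0.2856) = 0.23363931
    denominator = 1 - (-0.397008)(-0.2856) - (-0.390086)(-0.2767) = 0.7786777
  phi_33 = 0.23363931 / 0.7786777 = 0.3.
Therefore phi_{33} = 0.3000.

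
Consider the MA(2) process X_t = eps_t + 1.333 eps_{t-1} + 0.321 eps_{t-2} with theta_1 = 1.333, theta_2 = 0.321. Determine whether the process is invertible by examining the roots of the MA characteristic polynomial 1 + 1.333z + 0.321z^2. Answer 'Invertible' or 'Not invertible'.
\text{Not invertible}

The MA(q) characteristic polynomial is P(z) = 1 + 1.333z + 0.321z^2.
Invertibility requires all roots to lie outside the unit circle, i.e. |z| > 1 for every root.
Set 1 + (1.333) z + (0.321) z^2 = 0, i.e. a z^2 + b z + c = 0 with a = 0.321, b = 1.333, c = 1.
Discriminant D = b^2 - 4ac = (1.333)^2 - 4*(0.321)*1 = 1.776889 - (1.284) = 0.492889.
D >= 0, so the roots are real: z = (-b +/- sqrt(D)) / (2a) = (-1.333 +/- 0.702061) / (0.642).
  z_1 = (-1.333 + 0.702061) / (0.642) = -0.9828,   |z_1| = 0.9828.
  z_2 = (-1.333 - 0.702061) / (0.642) = -3.1699,   |z_2| = 3.1699.
Moduli of all roots: 0.9828, 3.1699.
All moduli strictly greater than 1? No.
Verdict: Not invertible.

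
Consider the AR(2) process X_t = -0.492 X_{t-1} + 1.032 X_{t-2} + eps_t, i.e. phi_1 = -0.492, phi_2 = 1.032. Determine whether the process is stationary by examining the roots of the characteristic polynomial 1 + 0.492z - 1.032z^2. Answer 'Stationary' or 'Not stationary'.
\text{Not stationary}

The AR(p) characteristic polynomial is P(z) = 1 + 0.492z - 1.032z^2.
Stationarity requires all roots to lie outside the unit circle, i.e. |z| > 1 for every root.
Set 1 + (0.492) z + (-1.032) z^2 = 0, i.e. a z^2 + b z + c = 0 with a = -1.032, b = 0.492, c = 1.
Discriminant D = b^2 - 4ac = (0.492)^2 - 4*(-1.032)*1 = 0.242064 - (-4.128) = 4.370064.
D >= 0, so the roots are real: z = (-b +/- sqrt(D)) / (2a) = (-0.492 +/- 2.09047) / (-2.064).
  z_1 = (-0.492 + 2.09047) / (-2.064) = -0.7745,   |z_1| = 0.7745.
  z_2 = (-0.492 - 2.09047) / (-2.064) = 1.2512,   |z_2| = 1.2512.
Moduli of all roots: 0.7745, 1.2512.
All moduli strictly greater than 1? No.
Verdict: Not stationary.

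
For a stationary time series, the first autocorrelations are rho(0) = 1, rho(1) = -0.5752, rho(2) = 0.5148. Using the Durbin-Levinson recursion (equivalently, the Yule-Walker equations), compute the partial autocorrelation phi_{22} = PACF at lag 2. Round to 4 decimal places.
\phi_{22} = 0.2749

The PACF at lag k is phi_{kk}, the last component of the solution
to the Yule-Walker system G_k phi = r_k where
  (G_k)_{ij} = rho(|i - j|), (r_k)_i = rho(i), i,j = 1..k.
Equivalently, Durbin-Levinson gives phi_{kk} iteratively:
  phi_{11} = rho(1)
  phi_{kk} = [rho(k) - sum_{j=1..k-1} phi_{k-1,j} rho(k-j)]
            / [1 - sum_{j=1..k-1} phi_{k-1,j} rho(j)],
  phi_{k,j} = phi_{k-1,j} - phi_{kk} phi_{k-1,k-j},  j = 1..k-1.
Step k = 1:
  phi_11 = rho(1) = -0.5752.
Step k = 2:
  phi_22 = [rho(2) - phi_11 rho(1)] / [1 - phi_11 rho(1)] = [0.5148 - (-0.5752)(-0.5752)] / [1 - (-0.5752)(-0.5752)]
         = 0.18394496 / 0.66914496 = 0.2749.
Therefore phi_{22} = 0.2749.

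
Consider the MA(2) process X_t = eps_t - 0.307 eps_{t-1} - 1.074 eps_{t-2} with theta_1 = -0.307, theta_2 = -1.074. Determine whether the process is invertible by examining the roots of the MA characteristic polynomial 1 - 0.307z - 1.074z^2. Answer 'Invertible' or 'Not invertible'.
\text{Not invertible}

The MA(q) characteristic polynomial is P(z) = 1 - 0.307z - 1.074z^2.
Invertibility requires all roots to lie outside the unit circle, i.e. |z| > 1 for every root.
Set 1 + (-0.307) z + (-1.074) z^2 = 0, i.e. a z^2 + b z + c = 0 with a = -1.074, b = -0.307, c = 1.
Discriminant D = b^2 - 4ac = (-0.307)^2 - 4*(-1.074)*1 = 0.094249 - (-4.296) = 4.390249.
D >= 0, so the roots are real: z = (-b +/- sqrt(D)) / (2a) = (0.307 +/- 2.095292) / (-2.148).
  z_1 = (0.307 + 2.095292) / (-2.148) = -1.1184,   |z_1| = 1.1184.
  z_2 = (0.307 - 2.095292) / (-2.148) = 0.8325,   |z_2| = 0.8325.
Moduli of all roots: 1.1184, 0.8325.
All moduli strictly greater than 1? No.
Verdict: Not invertible.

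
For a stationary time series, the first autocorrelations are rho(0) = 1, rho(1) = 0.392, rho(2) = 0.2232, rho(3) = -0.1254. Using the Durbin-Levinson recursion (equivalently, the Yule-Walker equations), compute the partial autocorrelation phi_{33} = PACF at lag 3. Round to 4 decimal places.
\phi_{33} = -0.2830

The PACF at lag k is phi_{kk}, the last component of the solution
to the Yule-Walker system G_k phi = r_k where
  (G_k)_{ij} = rho(|i - j|), (r_k)_i = rho(i), i,j = 1..k.
Equivalently, Durbin-Levinson gives phi_{kk} iteratively:
  phi_{11} = rho(1)
  phi_{kk} = [rho(k) - sum_{j=1..k-1} phi_{k-1,j} rho(k-j)]
            / [1 - sum_{j=1..k-1} phi_{k-1,j} rho(j)],
  phi_{k,j} = phi_{k-1,j} - phi_{kk} phi_{k-1,k-j},  j = 1..k-1.
Step k = 1:
  phi_11 = rho(1) = 0.392.
Step k = 2:
  phi_22 = [rho(2) - phi_11 rho(1)] / [1 - phi_11 rho(1)] = [0.2232 - (0.392)(0.392)] / [1 - (0.392)(0.392)]
         = 0.069536 / 0.846336 = 0.082161.
  Update: phi_21 = phi_11 - phi_22 phi_11 = 0.392 - (0.082161)(0.392) = 0.359793.
Step k = 3:
  phi_33 = [rho(3) - phi_21 rho(2) - phi_22 rho(1)] / [1 - phi_21 rho(1) - phi_22 rho(2)]
    numerator   = -0.1254 - (0.359793)(0.2232) - (0.082161)(0.392) = -0.23791295
    denominator = 1 - (0.359793)(0.392) - (0.082161)(0.2232) = 0.84062284
  phi_33 = -0.23791295 / 0.84062284 = -0.283.
Therefore phi_{33} = -0.2830.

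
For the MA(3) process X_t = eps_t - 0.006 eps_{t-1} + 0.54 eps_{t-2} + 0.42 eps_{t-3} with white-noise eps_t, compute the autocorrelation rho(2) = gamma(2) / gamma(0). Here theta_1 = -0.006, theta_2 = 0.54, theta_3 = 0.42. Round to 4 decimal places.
\rho(2) = 0.3661

For an MA(q) process with theta_0 = 1, the autocovariance is
  gamma(k) = sigma^2 * sum_{i=0..q-k} theta_i * theta_{i+k},
and rho(k) = gamma(k) / gamma(0). Sigma^2 cancels.
  numerator   = (1)*(0.54) + (-0.006)*(0.42) = 0.53748.
  denominator = (1)^2 + (-0.006)^2 + (0.54)^2 + (0.42)^2 = 1.468036.
  rho(2) = 0.53748 / 1.468036 = 0.3661.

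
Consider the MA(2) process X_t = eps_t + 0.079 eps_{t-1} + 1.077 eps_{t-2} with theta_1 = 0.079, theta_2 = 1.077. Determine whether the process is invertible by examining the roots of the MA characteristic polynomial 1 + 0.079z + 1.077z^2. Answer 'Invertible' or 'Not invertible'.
\text{Not invertible}

The MA(q) characteristic polynomial is P(z) = 1 + 0.079z + 1.077z^2.
Invertibility requires all roots to lie outside the unit circle, i.e. |z| > 1 for every root.
Set 1 + (0.079) z + (1.077) z^2 = 0, i.e. a z^2 + b z + c = 0 with a = 1.077, b = 0.079, c = 1.
Discriminant D = b^2 - 4ac = (0.079)^2 - 4*(1.077)*1 = 0.006241 - (4.308) = -4.301759.
D < 0, so the roots are the complex-conjugate pair z = (-b +/- i sqrt(-D)) / (2a) = -0.0367 +/- 0.9629i.
For a conjugate pair |z|^2 = z * conj(z) = (product of roots) = c/a = 1/(1.077) = 0.928505, so |z| = sqrt(0.928505) = 0.9636 for both roots.
Moduli of all roots: 0.9636, 0.9636.
All moduli strictly greater than 1? No.
Verdict: Not invertible.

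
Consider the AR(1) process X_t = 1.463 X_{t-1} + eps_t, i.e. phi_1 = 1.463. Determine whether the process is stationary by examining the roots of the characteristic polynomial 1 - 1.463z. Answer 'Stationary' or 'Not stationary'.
\text{Not stationary}

The AR(p) characteristic polynomial is P(z) = 1 - 1.463z.
Stationarity requires all roots to lie outside the unit circle, i.e. |z| > 1 for every root.
This is linear in z: 1 + (-1.463) z = 0  =>  z = -1/(-1.463) = 0.683527,  |z| = 0.683527.
Moduli of all roots: 0.6835.
All moduli strictly greater than 1? No.
Verdict: Not stationary.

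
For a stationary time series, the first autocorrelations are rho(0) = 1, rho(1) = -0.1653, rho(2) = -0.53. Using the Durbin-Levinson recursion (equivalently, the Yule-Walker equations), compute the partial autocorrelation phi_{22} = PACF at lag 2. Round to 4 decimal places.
\phi_{22} = -0.5730

The PACF at lag k is phi_{kk}, the last component of the solution
to the Yule-Walker system G_k phi = r_k where
  (G_k)_{ij} = rho(|i - j|), (r_k)_i = rho(i), i,j = 1..k.
Equivalently, Durbin-Levinson gives phi_{kk} iteratively:
  phi_{11} = rho(1)
  phi_{kk} = [rho(k) - sum_{j=1..k-1} phi_{k-1,j} rho(k-j)]
            / [1 - sum_{j=1..k-1} phi_{k-1,j} rho(j)],
  phi_{k,j} = phi_{k-1,j} - phi_{kk} phi_{k-1,k-j},  j = 1..k-1.
Step k = 1:
  phi_11 = rho(1) = -0.1653.
Step k = 2:
  phi_22 = [rho(2) - phi_11 rho(1)] / [1 - phi_11 rho(1)] = [-0.53 - (-0.1653)(-0.1653)] / [1 - (-0.1653)(-0.1653)]
         = -0.55732409 / 0.97267591 = -0.573.
Therefore phi_{22} = -0.5730.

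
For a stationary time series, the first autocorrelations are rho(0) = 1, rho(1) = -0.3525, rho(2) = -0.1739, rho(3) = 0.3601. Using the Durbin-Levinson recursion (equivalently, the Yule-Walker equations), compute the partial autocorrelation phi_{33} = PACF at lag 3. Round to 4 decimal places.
\phi_{33} = 0.2040

The PACF at lag k is phi_{kk}, the last component of the solution
to the Yule-Walker system G_k phi = r_k where
  (G_k)_{ij} = rho(|i - j|), (r_k)_i = rho(i), i,j = 1..k.
Equivalently, Durbin-Levinson gives phi_{kk} iteratively:
  phi_{11} = rho(1)
  phi_{kk} = [rho(k) - sum_{j=1..k-1} phi_{k-1,j} rho(k-j)]
            / [1 - sum_{j=1..k-1} phi_{k-1,j} rho(j)],
  phi_{k,j} = phi_{k-1,j} - phi_{kk} phi_{k-1,k-j},  j = 1..k-1.
Step k = 1:
  phi_11 = rho(1) = -0.3525.
Step k = 2:
  phi_22 = [rho(2) - phi_11 rho(1)] / [1 - phi_11 rho(1)] = [-0.1739 - (-0.3525)(-0.3525)] / [1 - (-0.3525)(-0.3525)]
         = -0.29815625 / 0.87574375 = -0.340461.
  Update: phi_21 = phi_11 - phi_22 phi_11 = -0.3525 - (-0.340461)(-0.3525) = -0.472512.
Step k = 3:
  phi_33 = [rho(3) - phi_21 rho(2) - phi_22 rho(1)] / [1 - phi_21 rho(1) - phi_22 rho(2)]
    numerator   = 0.3601 - (-0.472512)(-0.1739) - (-0.340461)(-0.3525) = 0.15791774
    denominator = 1 - (-0.472512)(-0.3525) - (-0.340461)(-0.1739) = 0.77423329
  phi_33 = 0.15791774 / 0.77423329 = 0.204.
Therefore phi_{33} = 0.2040.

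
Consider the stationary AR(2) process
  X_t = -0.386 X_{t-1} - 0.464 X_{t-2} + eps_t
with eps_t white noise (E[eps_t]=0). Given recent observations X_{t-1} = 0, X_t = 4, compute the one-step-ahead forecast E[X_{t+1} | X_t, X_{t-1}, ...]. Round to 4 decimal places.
E[X_{t+1} \mid \mathcal F_t] = -1.5440

For an AR(p) model X_t = c + sum_i phi_i X_{t-i} + eps_t, the
one-step-ahead conditional mean is
  E[X_{t+1} | X_t, ...] = c + sum_i phi_i X_{t+1-i}.
Substitute known values:
  E[X_{t+1} | ...] = (-0.386) * (4) + (-0.464) * (0)
                   = -1.5440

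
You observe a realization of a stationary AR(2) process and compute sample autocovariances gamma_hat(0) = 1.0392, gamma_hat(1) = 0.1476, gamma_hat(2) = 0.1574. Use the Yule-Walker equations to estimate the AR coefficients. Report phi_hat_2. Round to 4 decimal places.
\hat\phi_{2} = 0.1340

The Yule-Walker equations for an AR(p) process read, in matrix form,
  Gamma_p phi = r_p,   with   (Gamma_p)_{ij} = gamma(|i - j|),
                       (r_p)_i = gamma(i),   i,j = 1..p.
Substitute the sample gammas (Toeplitz matrix and right-hand side of size 2):
  Gamma_p = [[1.0392, 0.1476], [0.1476, 1.0392]]
  r_p     = [0.1476, 0.1574]
Written out:
  1.0392 phi_1 + 0.1476 phi_2 = 0.1476
  0.1476 phi_1 + 1.0392 phi_2 = 0.1574
Solve by Cramer's rule:
  det = gamma(0)^2 - gamma(1)^2 = (1.0392)^2 - (0.1476)^2 = 1.07993664 - 0.02178576 = 1.05815088
  phi_hat_1 = [gamma(1) gamma(0) - gamma(1) gamma(2)] / det = [(0.1476)(1.0392) - (0.1476)(0.1574)] / 1.05815088 = 0.13015368 / 1.05815088 = 0.123
  phi_hat_2 = [gamma(0) gamma(2) - gamma(1)^2] / det = [(1.0392)(0.1574) - (0.1476)^2] / 1.05815088 = 0.14178432 / 1.05815088 = 0.134
So phi_hat = [0.1230, 0.1340].
Therefore phi_hat_2 = 0.1340.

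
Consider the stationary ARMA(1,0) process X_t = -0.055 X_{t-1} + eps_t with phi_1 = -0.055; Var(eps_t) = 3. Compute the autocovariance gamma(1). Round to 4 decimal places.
\gamma(1) = -0.1655

Multiply the model equation by X_{t-k} and take expectations. With theta_0 = psi_0 = 1 and psi_j the MA(infinity) weights, this gives
  gamma(k) - sum_i phi_i gamma(k-i) = c_k,
  c_k = sigma^2 * sum_{j=k..q} theta_j psi_{j-k}   (c_k = 0 for k > q),
using gamma(-m) = gamma(m).
Pure AR (q = 0): c_0 = sigma^2 = 3, c_k = 0 for k >= 1.
Equations for k = 0 and k = 1 (AR order 1):
  gamma(0) = phi_1 gamma(1) + c_0
  gamma(1) = phi_1 gamma(0) + c_1
Substituting the second into the first: gamma(0) (1 - phi_1^2) = c_0 + phi_1 c_1, so
  gamma(0) = c_0 / (1 - phi_1^2) = 3 / (1 - (-0.055)^2) = 3 / 0.996975 = 3.009103.
  gamma(1) = phi_1 gamma(0) = (-0.055)(3.009103) = -0.165501.
Therefore gamma(1) = -0.1655 (to 4 decimal places).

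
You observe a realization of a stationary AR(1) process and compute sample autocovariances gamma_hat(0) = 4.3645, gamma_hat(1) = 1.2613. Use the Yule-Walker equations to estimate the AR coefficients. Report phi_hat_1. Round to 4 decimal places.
\hat\phi_{1} = 0.2890

The Yule-Walker equations for an AR(p) process read, in matrix form,
  Gamma_p phi = r_p,   with   (Gamma_p)_{ij} = gamma(|i - j|),
                       (r_p)_i = gamma(i),   i,j = 1..p.
Substitute the sample gammas (Toeplitz matrix and right-hand side of size 1):
  Gamma_p = [[4.3645]]
  r_p     = [1.2613]
With p = 1 this is the single equation gamma(0) phi_1 = gamma(1):
  phi_hat_1 = gamma(1) / gamma(0) = 1.2613 / 4.3645 = 0.2890.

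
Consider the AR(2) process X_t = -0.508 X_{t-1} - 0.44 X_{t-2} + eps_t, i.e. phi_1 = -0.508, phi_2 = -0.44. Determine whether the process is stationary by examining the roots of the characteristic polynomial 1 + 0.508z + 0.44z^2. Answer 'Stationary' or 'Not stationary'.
\text{Stationary}

The AR(p) characteristic polynomial is P(z) = 1 + 0.508z + 0.44z^2.
Stationarity requires all roots to lie outside the unit circle, i.e. |z| > 1 for every root.
Set 1 + (0.508) z + (0.44) z^2 = 0, i.e. a z^2 + b z + c = 0 with a = 0.44, b = 0.508, c = 1.
Discriminant D = b^2 - 4ac = (0.508)^2 - 4*(0.44)*1 = 0.258064 - (1.76) = -1.501936.
D < 0, so the roots are the complex-conjugate pair z = (-b +/- i sqrt(-D)) / (2a) = -0.5773 +/- 1.3927i.
For a conjugate pair |z|^2 = z * conj(z) = (product of roots) = c/a = 1/(0.44) = 2.272727, so |z| = sqrt(2.272727) = 1.5076 for both roots.
Moduli of all roots: 1.5076, 1.5076.
All moduli strictly greater than 1? Yes.
Verdict: Stationary.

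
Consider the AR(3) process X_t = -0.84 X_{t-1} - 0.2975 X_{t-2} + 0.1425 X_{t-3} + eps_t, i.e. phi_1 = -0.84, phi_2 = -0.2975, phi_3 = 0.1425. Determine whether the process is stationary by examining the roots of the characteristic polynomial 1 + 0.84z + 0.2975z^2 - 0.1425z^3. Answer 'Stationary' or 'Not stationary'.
\text{Stationary}

The AR(p) characteristic polynomial is P(z) = 1 + 0.84z + 0.2975z^2 - 0.1425z^3.
Stationarity requires all roots to lie outside the unit circle, i.e. |z| > 1 for every root.
Degree 3: look for a simple real root z0 first, then factor out (1 - z/z0) and solve the remaining quadratic.
Testing z0 = 4: P(4) = 1 + (0.84)(4) + (0.2975)(4)^2 + (-0.1425)(4)^3
  = 1 + (3.36) + (4.76) + (-9.12) = 0.  So z_0 = 4 is a root, |z_0| = 4.
Divide out the factor (1 - 0.25 z) = (1 - z/z0) (since 1/z0 = 0.25):
  P(z) = (1 - 0.25 z)(1 + (1.09) z + (0.57) z^2)
  [check: z-coef 1.09 - (0.25) = 0.84; z^2-coef 0.57 - (0.25)(1.09) = 0.2975; z^3-coef -(0.25)(0.57) = -0.1425.]
Remaining roots from the quadratic factor 1 + (1.09) z + (0.57) z^2:
  Set 1 + (1.09) z + (0.57) z^2 = 0, i.e. a z^2 + b z + c = 0 with a = 0.57, b = 1.09, c = 1.
  Discriminant D = b^2 - 4ac = (1.09)^2 - 4*(0.57)*1 = 1.1881 - (2.28) = -1.0919.
  D < 0, so the roots are the complex-conjugate pair z = (-b +/- i sqrt(-D)) / (2a) = -0.9561 +/- 0.9166i.
  For a conjugate pair |z|^2 = z * conj(z) = (product of roots) = c/a = 1/(0.57) = 1.754386, so |z| = sqrt(1.754386) = 1.3245 for both roots.
Moduli of all roots: 4.0000, 1.3245, 1.3245.
All moduli strictly greater than 1? Yes.
Verdict: Stationary.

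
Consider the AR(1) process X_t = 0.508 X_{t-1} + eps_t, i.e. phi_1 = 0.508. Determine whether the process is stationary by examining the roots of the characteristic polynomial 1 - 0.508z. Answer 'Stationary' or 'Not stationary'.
\text{Stationary}

The AR(p) characteristic polynomial is P(z) = 1 - 0.508z.
Stationarity requires all roots to lie outside the unit circle, i.e. |z| > 1 for every root.
This is linear in z: 1 + (-0.508) z = 0  =>  z = -1/(-0.508) = 1.968504,  |z| = 1.968504.
Moduli of all roots: 1.9685.
All moduli strictly greater than 1? Yes.
Verdict: Stationary.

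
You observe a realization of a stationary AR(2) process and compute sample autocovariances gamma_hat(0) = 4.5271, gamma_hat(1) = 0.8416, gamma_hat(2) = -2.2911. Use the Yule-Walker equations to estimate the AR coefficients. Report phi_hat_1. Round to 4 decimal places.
\hat\phi_{1} = 0.2900

The Yule-Walker equations for an AR(p) process read, in matrix form,
  Gamma_p phi = r_p,   with   (Gamma_p)_{ij} = gamma(|i - j|),
                       (r_p)_i = gamma(i),   i,j = 1..p.
Substitute the sample gammas (Toeplitz matrix and right-hand side of size 2):
  Gamma_p = [[4.5271, 0.8416], [0.8416, 4.5271]]
  r_p     = [0.8416, -2.2911]
Written out:
  4.5271 phi_1 + 0.8416 phi_2 = 0.8416
  0.8416 phi_1 + 4.5271 phi_2 = -2.2911
Solve by Cramer's rule:
  det = gamma(0)^2 - gamma(1)^2 = (4.5271)^2 - (0.8416)^2 = 20.49463441 - 0.70829056 = 19.78634385
  phi_hat_1 = [gamma(1) gamma(0) - gamma(1) gamma(2)] / det = [(0.8416)(4.5271) - (0.8416)(-2.2911)] / 19.78634385 = 5.73819712 / 19.78634385 = 0.29
  phi_hat_2 = [gamma(0) gamma(2) - gamma(1)^2] / det = [(4.5271)(-2.2911) - (0.8416)^2] / 19.78634385 = -11.08032937 / 19.78634385 = -0.56
So phi_hat = [0.2900, -0.5600].
Therefore phi_hat_1 = 0.2900.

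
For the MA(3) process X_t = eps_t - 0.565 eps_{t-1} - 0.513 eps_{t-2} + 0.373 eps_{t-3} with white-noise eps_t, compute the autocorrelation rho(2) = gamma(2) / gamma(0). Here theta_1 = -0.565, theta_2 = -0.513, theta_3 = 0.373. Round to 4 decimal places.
\rho(2) = -0.4204

For an MA(q) process with theta_0 = 1, the autocovariance is
  gamma(k) = sigma^2 * sum_{i=0..q-k} theta_i * theta_{i+k},
and rho(k) = gamma(k) / gamma(0). Sigma^2 cancels.
  numerator   = (1)*(-0.513) + (-0.565)*(0.373) = -0.723745.
  denominator = (1)^2 + (-0.565)^2 + (-0.513)^2 + (0.373)^2 = 1.721523.
  rho(2) = -0.723745 / 1.721523 = -0.4204.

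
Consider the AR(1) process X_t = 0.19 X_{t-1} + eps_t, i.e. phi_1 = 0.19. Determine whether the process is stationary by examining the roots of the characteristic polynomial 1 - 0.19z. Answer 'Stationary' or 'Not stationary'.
\text{Stationary}

The AR(p) characteristic polynomial is P(z) = 1 - 0.19z.
Stationarity requires all roots to lie outside the unit circle, i.e. |z| > 1 for every root.
This is linear in z: 1 + (-0.19) z = 0  =>  z = -1/(-0.19) = 5.263158,  |z| = 5.263158.
Moduli of all roots: 5.2632.
All moduli strictly greater than 1? Yes.
Verdict: Stationary.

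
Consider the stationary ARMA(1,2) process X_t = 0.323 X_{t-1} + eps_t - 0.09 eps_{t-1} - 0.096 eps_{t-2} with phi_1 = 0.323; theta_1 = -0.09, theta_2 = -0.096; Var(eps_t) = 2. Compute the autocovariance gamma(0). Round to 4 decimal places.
\gamma(0) = 2.1095

Multiply the model equation by X_{t-k} and take expectations. With theta_0 = psi_0 = 1 and psi_j the MA(infinity) weights, this gives
  gamma(k) - sum_i phi_i gamma(k-i) = c_k,
  c_k = sigma^2 * sum_{j=k..q} theta_j psi_{j-k}   (c_k = 0 for k > q),
using gamma(-m) = gamma(m).
psi-weights needed (psi_j = theta_j + sum_i phi_i psi_{j-i}):
  psi_1 = theta_1 + phi_1 = -0.09 + (0.323) = 0.233
  psi_2 = theta_2 + phi_1 psi_1 = -0.096 + (0.323)(0.233) = -0.020741
Right-hand sides:
  c_0 = sigma^2 (1 + theta_1 psi_1 + theta_2 psi_2) = 2 * (1 + (-0.09)(0.233) + (-0.096)(-0.020741)) = 2 * 0.981021 = 1.962042
  c_1 = sigma^2 (theta_1 + theta_2 psi_1) = 2 * (-0.09 + (-0.096)(0.233)) = -0.224736
  c_2 = sigma^2 theta_2 = 2 * (-0.096) = -0.192
Equations for k = 0 and k = 1 (AR order 1):
  gamma(0) = phi_1 gamma(1) + c_0
  gamma(1) = phi_1 gamma(0) + c_1
Substituting the second into the first: gamma(0) (1 - phi_1^2) = c_0 + phi_1 c_1, so
  gamma(0) = (c_0 + phi_1 c_1) / (1 - phi_1^2) = (1.962042 + (0.323)(-0.224736)) / (1 - (0.323)^2) = 1.889453 / 0.895671 = 2.109539.
Therefore gamma(0) = 2.1095 (to 4 decimal places).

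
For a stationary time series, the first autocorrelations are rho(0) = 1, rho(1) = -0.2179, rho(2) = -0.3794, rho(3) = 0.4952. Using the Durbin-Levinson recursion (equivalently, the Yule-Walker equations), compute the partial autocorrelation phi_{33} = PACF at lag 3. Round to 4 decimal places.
\phi_{33} = 0.3650

The PACF at lag k is phi_{kk}, the last component of the solution
to the Yule-Walker system G_k phi = r_k where
  (G_k)_{ij} = rho(|i - j|), (r_k)_i = rho(i), i,j = 1..k.
Equivalently, Durbin-Levinson gives phi_{kk} iteratively:
  phi_{11} = rho(1)
  phi_{kk} = [rho(k) - sum_{j=1..k-1} phi_{k-1,j} rho(k-j)]
            / [1 - sum_{j=1..k-1} phi_{k-1,j} rho(j)],
  phi_{k,j} = phi_{k-1,j} - phi_{kk} phi_{k-1,k-j},  j = 1..k-1.
Step k = 1:
  phi_11 = rho(1) = -0.2179.
Step k = 2:
  phi_22 = [rho(2) - phi_11 rho(1)] / [1 - phi_11 rho(1)] = [-0.3794 - (-0.2179)(-0.2179)] / [1 - (-0.2179)(-0.2179)]
         = -0.42688041 / 0.95251959 = -0.448159.
  Update: phi_21 = phi_11 - phi_22 phi_11 = -0.2179 - (-0.448159)(-0.2179) = -0.315554.
Step k = 3:
  phi_33 = [rho(3) - phi_21 rho(2) - phi_22 rho(1)] / [1 - phi_21 rho(1) - phi_22 rho(2)]
    numerator   = 0.4952 - (-0.315554)(-0.3794) - (-0.448159)(-0.2179) = 0.27782497
    denominator = 1 - (-0.315554)(-0.2179) - (-0.448159)(-0.3794) = 0.76120921
  phi_33 = 0.27782497 / 0.76120921 = 0.365.
Therefore phi_{33} = 0.3650.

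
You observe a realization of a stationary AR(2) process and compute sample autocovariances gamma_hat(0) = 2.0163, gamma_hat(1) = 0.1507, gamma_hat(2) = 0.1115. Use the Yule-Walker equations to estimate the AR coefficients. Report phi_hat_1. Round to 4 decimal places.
\hat\phi_{1} = 0.0710

The Yule-Walker equations for an AR(p) process read, in matrix form,
  Gamma_p phi = r_p,   with   (Gamma_p)_{ij} = gamma(|i - j|),
                       (r_p)_i = gamma(i),   i,j = 1..p.
Substitute the sample gammas (Toeplitz matrix and right-hand side of size 2):
  Gamma_p = [[2.0163, 0.1507], [0.1507, 2.0163]]
  r_p     = [0.1507, 0.1115]
Written out:
  2.0163 phi_1 + 0.1507 phi_2 = 0.1507
  0.1507 phi_1 + 2.0163 phi_2 = 0.1115
Solve by Cramer's rule:
  det = gamma(0)^2 - gamma(1)^2 = (2.0163)^2 - (0.1507)^2 = 4.06546569 - 0.02271049 = 4.0427552
  phi_hat_1 = [gamma(1) gamma(0) - gamma(1) gamma(2)] / det = [(0.1507)(2.0163) - (0.1507)(0.1115)] / 4.0427552 = 0.28705336 / 4.0427552 = 0.071
  phi_hat_2 = [gamma(0) gamma(2) - gamma(1)^2] / det = [(2.0163)(0.1115) - (0.1507)^2] / 4.0427552 = 0.20210696 / 4.0427552 = 0.05
So phi_hat = [0.0710, 0.0500].
Therefore phi_hat_1 = 0.0710.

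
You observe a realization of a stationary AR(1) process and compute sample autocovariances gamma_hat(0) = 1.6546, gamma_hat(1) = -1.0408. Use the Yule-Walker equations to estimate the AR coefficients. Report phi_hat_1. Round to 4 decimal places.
\hat\phi_{1} = -0.6290

The Yule-Walker equations for an AR(p) process read, in matrix form,
  Gamma_p phi = r_p,   with   (Gamma_p)_{ij} = gamma(|i - j|),
                       (r_p)_i = gamma(i),   i,j = 1..p.
Substitute the sample gammas (Toeplitz matrix and right-hand side of size 1):
  Gamma_p = [[1.6546]]
  r_p     = [-1.0408]
With p = 1 this is the single equation gamma(0) phi_1 = gamma(1):
  phi_hat_1 = gamma(1) / gamma(0) = -1.0408 / 1.6546 = -0.6290.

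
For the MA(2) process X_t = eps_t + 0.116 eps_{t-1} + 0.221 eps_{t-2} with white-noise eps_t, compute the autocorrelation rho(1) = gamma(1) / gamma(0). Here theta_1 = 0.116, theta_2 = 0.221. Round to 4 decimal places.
\rho(1) = 0.1333

For an MA(q) process with theta_0 = 1, the autocovariance is
  gamma(k) = sigma^2 * sum_{i=0..q-k} theta_i * theta_{i+k},
and rho(k) = gamma(k) / gamma(0). Sigma^2 cancels.
  numerator   = (1)*(0.116) + (0.116)*(0.221) = 0.141636.
  denominator = (1)^2 + (0.116)^2 + (0.221)^2 = 1.062297.
  rho(1) = 0.141636 / 1.062297 = 0.1333.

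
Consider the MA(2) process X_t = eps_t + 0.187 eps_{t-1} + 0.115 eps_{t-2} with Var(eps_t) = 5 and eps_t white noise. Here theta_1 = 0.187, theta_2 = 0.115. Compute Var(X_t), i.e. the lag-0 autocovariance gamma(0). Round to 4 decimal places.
\gamma(0) = 5.2410

For an MA(q) process X_t = eps_t + sum_i theta_i eps_{t-i} with
Var(eps_t) = sigma^2, the variance is
  gamma(0) = sigma^2 * (1 + sum_i theta_i^2).
  sum_i theta_i^2 = (0.187)^2 + (0.115)^2 = 0.034969 + 0.013225 = 0.048194.
  gamma(0) = 5 * (1 + 0.048194) = 5 * 1.048194 = 5.24097, which rounds to 5.2410.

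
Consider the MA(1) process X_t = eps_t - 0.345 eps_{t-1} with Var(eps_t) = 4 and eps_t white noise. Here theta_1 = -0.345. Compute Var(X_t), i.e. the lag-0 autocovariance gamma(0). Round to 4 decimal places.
\gamma(0) = 4.4761

For an MA(q) process X_t = eps_t + sum_i theta_i eps_{t-i} with
Var(eps_t) = sigma^2, the variance is
  gamma(0) = sigma^2 * (1 + sum_i theta_i^2).
  sum_i theta_i^2 = (-0.345)^2 = 0.119025.
  gamma(0) = 4 * (1 + 0.119025) = 4 * 1.119025 = 4.4761.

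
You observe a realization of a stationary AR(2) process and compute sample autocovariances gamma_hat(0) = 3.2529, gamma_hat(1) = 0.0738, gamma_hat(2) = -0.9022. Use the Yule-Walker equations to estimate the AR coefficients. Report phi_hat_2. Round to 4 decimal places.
\hat\phi_{2} = -0.2780

The Yule-Walker equations for an AR(p) process read, in matrix form,
  Gamma_p phi = r_p,   with   (Gamma_p)_{ij} = gamma(|i - j|),
                       (r_p)_i = gamma(i),   i,j = 1..p.
Substitute the sample gammas (Toeplitz matrix and right-hand side of size 2):
  Gamma_p = [[3.2529, 0.0738], [0.0738, 3.2529]]
  r_p     = [0.0738, -0.9022]
Written out:
  3.2529 phi_1 + 0.0738 phi_2 = 0.0738
  0.0738 phi_1 + 3.2529 phi_2 = -0.9022
Solve by Cramer's rule:
  det = gamma(0)^2 - gamma(1)^2 = (3.2529)^2 - (0.0738)^2 = 10.58135841 - 0.00544644 = 10.57591197
  phi_hat_1 = [gamma(1) gamma(0) - gamma(1) gamma(2)] / det = [(0.0738)(3.2529) - (0.0738)(-0.9022)] / 10.57591197 = 0.30664638 / 10.57591197 = 0.029
  phi_hat_2 = [gamma(0) gamma(2) - gamma(1)^2] / det = [(3.2529)(-0.9022) - (0.0738)^2] / 10.57591197 = -2.94021282 / 10.57591197 = -0.278
So phi_hat = [0.0290, -0.2780].
Therefore phi_hat_2 = -0.2780.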